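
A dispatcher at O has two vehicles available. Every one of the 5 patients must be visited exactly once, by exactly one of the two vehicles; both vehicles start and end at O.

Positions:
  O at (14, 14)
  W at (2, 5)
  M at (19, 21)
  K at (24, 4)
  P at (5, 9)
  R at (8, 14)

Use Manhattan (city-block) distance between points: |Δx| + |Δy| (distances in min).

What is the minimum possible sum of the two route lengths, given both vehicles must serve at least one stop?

Try each way of splitting the stops between the two vehicles (each non-empty) and, for each split, find the best tour for each vehicle:
  {W} + {M, K, P, R}: 42 + 72 = 114
  {M} + {W, K, P, R}: 24 + 64 = 88
  {W, M} + {K, P, R}: 66 + 58 = 124
  {K} + {W, M, P, R}: 40 + 66 = 106
  {W, K} + {M, P, R}: 64 + 52 = 116
  {M, K} + {W, P, R}: 54 + 42 = 96
  … (15 splits in total)
Best: vehicle 1 O → M → O = 24; vehicle 2 O → K → W → P → R → O = 64; combined 88.

Minimum combined distance: 88 min.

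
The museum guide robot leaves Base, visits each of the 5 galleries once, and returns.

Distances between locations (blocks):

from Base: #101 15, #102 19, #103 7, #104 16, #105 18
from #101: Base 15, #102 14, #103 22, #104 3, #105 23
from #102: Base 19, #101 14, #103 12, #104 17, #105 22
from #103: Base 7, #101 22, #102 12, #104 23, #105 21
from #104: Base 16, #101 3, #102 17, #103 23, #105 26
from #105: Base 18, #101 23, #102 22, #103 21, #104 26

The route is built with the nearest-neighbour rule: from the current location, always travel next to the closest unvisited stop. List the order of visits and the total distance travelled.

Total distance 80 blocks via the nearest-neighbour route Base → #103 → #102 → #101 → #104 → #105 → Base.

At Base the remaining stops are #103 7, #101 15, #104 16, #105 18, #102 19; go to #103.
At #103 the remaining stops are #102 12, #105 21, #101 22, #104 23; go to #102.
At #102 the remaining stops are #101 14, #104 17, #105 22; go to #101.
At #101 the remaining stops are #104 3, #105 23; go to #104.
At #104 the remaining stops are #105 26; go to #105.
Return #105→Base: 18.
Total = 7 + 12 + 14 + 3 + 26 + 18 = 80.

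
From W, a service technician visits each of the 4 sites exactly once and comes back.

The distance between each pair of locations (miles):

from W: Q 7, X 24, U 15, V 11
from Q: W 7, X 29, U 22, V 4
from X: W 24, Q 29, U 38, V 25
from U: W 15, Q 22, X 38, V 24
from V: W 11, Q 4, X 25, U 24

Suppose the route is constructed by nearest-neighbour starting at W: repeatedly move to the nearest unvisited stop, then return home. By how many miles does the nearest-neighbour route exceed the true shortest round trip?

W: Q=7, V=11, U=15, X=24 ⇒ Q
Q: V=4, U=22, X=29 ⇒ V
V: U=24, X=25 ⇒ U
U: X=38 ⇒ X
NN route W → Q → V → U → X → W costs 97.
Optimal: W → Q → V → X → U → W costs 89 (by enumerating all 12 distinct tours).
Excess = 97 − 89 = 8.

Excess over optimum: 8 miles.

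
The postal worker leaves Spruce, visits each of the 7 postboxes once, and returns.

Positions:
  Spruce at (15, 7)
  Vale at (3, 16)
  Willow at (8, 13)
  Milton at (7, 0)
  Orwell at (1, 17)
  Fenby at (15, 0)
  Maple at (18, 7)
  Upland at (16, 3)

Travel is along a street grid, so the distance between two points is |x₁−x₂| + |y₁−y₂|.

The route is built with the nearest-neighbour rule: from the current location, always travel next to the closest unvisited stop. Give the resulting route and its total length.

Spruce → [Maple:3 / Upland:5 / Fenby:7 / Willow:13 / Milton:15 / Vale:21 / Orwell:24] → Maple (3)
Maple → [Upland:6 / Fenby:10 / Willow:16 / Milton:18 / Vale:24 / Orwell:27] → Upland (6)
Upland → [Fenby:4 / Milton:12 / Willow:18 / Vale:26 / Orwell:29] → Fenby (4)
Fenby → [Milton:8 / Willow:20 / Vale:28 / Orwell:31] → Milton (8)
Milton → [Willow:14 / Vale:20 / Orwell:23] → Willow (14)
Willow → [Vale:8 / Orwell:11] → Vale (8)
Vale → [Orwell:3] → Orwell (3)
Return Orwell→Spruce: 24.
Total = 3 + 6 + 4 + 8 + 14 + 8 + 3 + 24 = 70.

70 along Spruce → Maple → Upland → Fenby → Milton → Willow → Vale → Orwell → Spruce.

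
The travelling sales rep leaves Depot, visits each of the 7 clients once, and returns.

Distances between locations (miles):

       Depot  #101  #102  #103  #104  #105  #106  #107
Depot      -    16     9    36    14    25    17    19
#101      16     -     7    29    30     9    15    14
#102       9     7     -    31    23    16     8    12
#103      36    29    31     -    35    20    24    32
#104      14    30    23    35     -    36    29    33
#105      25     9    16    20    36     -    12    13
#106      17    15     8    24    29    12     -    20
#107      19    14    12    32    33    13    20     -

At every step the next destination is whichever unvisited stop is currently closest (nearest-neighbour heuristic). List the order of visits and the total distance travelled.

At Depot the remaining stops are #102 9, #104 14, #101 16, #106 17, #107 19, #105 25, #103 36; go to #102.
At #102 the remaining stops are #101 7, #106 8, #107 12, #105 16, #104 23, #103 31; go to #101.
At #101 the remaining stops are #105 9, #107 14, #106 15, #103 29, #104 30; go to #105.
At #105 the remaining stops are #106 12, #107 13, #103 20, #104 36; go to #106.
At #106 the remaining stops are #107 20, #103 24, #104 29; go to #107.
At #107 the remaining stops are #103 32, #104 33; go to #103.
At #103 the remaining stops are #104 35; go to #104.
Return #104→Depot: 14.
Total = 9 + 7 + 9 + 12 + 20 + 32 + 35 + 14 = 138.

Total distance 138 miles via the nearest-neighbour route Depot → #102 → #101 → #105 → #106 → #107 → #103 → #104 → Depot.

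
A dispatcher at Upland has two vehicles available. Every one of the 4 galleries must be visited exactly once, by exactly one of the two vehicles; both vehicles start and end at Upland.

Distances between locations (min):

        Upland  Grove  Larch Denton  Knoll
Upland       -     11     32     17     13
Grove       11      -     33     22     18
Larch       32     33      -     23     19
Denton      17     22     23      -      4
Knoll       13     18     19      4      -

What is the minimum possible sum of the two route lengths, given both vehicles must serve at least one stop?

There are 2^3 − 1 = 7 ways to divide the 4 stops into two non-empty groups. For each, the best each vehicle can do is its own shortest tour through its group:
  {Grove} + {Larch, Denton, Knoll}: 22 + 72 = 94
  {Larch} + {Grove, Denton, Knoll}: 64 + 50 = 114
  {Grove, Larch} + {Denton, Knoll}: 76 + 34 = 110
  {Denton} + {Grove, Larch, Knoll}: 34 + 76 = 110
  {Grove, Denton} + {Larch, Knoll}: 50 + 64 = 114
  {Larch, Denton} + {Grove, Knoll}: 72 + 42 = 114
  … (7 splits in total)
Best: vehicle 1 Upland → Grove → Upland = 22; vehicle 2 Upland → Larch → Denton → Knoll → Upland = 72; combined 94.

94 min — the smallest possible combined total.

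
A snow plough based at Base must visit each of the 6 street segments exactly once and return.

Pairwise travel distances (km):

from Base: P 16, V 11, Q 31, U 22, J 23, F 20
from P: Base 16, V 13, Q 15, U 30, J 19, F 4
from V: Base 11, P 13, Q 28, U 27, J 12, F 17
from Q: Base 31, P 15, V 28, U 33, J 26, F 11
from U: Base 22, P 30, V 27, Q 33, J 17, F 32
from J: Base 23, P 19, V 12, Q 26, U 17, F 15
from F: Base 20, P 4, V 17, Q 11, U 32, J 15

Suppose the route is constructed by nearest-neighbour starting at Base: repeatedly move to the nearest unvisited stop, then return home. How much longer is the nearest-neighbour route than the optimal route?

From Base: V=11, P=16, F=20, U=22, J=23, Q=31 → choose V (11).
From V: J=12, P=13, F=17, U=27, Q=28 → choose J (12).
From J: F=15, U=17, P=19, Q=26 → choose F (15).
From F: P=4, Q=11, U=32 → choose P (4).
From P: Q=15, U=30 → choose Q (15).
From Q: U=33 → choose U (33).
NN route Base → V → J → F → P → Q → U → Base costs 112.
Optimal: Base → P → F → Q → U → J → V → Base costs 104 (by enumerating all 360 distinct tours).
Excess = 112 − 104 = 8.

The nearest-neighbour route is 8 km longer than optimal.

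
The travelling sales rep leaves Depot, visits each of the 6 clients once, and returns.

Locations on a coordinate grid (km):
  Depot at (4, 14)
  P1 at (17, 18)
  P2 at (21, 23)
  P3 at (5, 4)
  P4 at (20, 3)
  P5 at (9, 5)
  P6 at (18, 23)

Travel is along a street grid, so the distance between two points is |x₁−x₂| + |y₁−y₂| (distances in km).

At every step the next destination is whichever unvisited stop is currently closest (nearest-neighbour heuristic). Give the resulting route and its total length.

82 km along Depot → P3 → P5 → P4 → P1 → P6 → P2 → Depot.

Depot → [P3:11 / P5:14 / P1:17 / P6:23 / P2:26 / P4:27] → P3 (11)
P3 → [P5:5 / P4:16 / P1:26 / P6:32 / P2:35] → P5 (5)
P5 → [P4:13 / P1:21 / P6:27 / P2:30] → P4 (13)
P4 → [P1:18 / P2:21 / P6:22] → P1 (18)
P1 → [P6:6 / P2:9] → P6 (6)
P6 → [P2:3] → P2 (3)
Return P2→Depot: 26.
Total = 11 + 5 + 13 + 18 + 6 + 3 + 26 = 82.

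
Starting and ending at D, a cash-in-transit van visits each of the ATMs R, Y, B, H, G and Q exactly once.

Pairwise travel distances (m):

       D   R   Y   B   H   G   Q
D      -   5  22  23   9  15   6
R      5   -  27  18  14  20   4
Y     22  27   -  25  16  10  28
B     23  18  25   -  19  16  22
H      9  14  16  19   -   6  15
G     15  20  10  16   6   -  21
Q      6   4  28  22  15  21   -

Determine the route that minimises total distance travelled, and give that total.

D→R→Y→B→H→G→Q→D: 5+27+25+19+6+21+6 = 109
D→R→Y→B→H→Q→G→D: 5+27+25+19+15+21+15 = 127
D→R→Y→B→G→H→Q→D: 5+27+25+16+6+15+6 = 100
D→R→Y→B→G→Q→H→D: 5+27+25+16+21+15+9 = 118
D→R→Y→B→Q→H→G→D: 5+27+25+22+15+6+15 = 115
D→R→Y→B→Q→G→H→D: 5+27+25+22+21+6+9 = 115
D→R→Y→H→B→G→Q→D: 5+27+16+19+16+21+6 = 110
D→R→Y→H→B→Q→G→D: 5+27+16+19+22+21+15 = 125
… (352 more)
D→H→G→Y→B→R→Q→D: 9+6+10+25+18+4+6 = 78  ← best
The minimum is 78.
One optimal route: D → H → G → Y → B → R → Q → D (or its reverse).

78 m — the shortest possible round trip.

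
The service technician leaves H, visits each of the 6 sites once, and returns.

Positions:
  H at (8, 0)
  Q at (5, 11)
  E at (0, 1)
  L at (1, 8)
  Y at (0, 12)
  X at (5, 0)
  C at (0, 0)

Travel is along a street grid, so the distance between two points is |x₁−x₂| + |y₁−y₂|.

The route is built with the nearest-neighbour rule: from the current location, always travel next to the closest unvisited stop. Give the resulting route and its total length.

Nearest-neighbour total = 42; route H → X → C → E → L → Y → Q → H.

H → [X:3 / C:8 / E:9 / Q:14 / L:15 / Y:20] → X (3)
X → [C:5 / E:6 / Q:11 / L:12 / Y:17] → C (5)
C → [E:1 / L:9 / Y:12 / Q:16] → E (1)
E → [L:8 / Y:11 / Q:15] → L (8)
L → [Y:5 / Q:7] → Y (5)
Y → [Q:6] → Q (6)
Return Q→H: 14.
Total = 3 + 5 + 1 + 8 + 5 + 6 + 14 = 42.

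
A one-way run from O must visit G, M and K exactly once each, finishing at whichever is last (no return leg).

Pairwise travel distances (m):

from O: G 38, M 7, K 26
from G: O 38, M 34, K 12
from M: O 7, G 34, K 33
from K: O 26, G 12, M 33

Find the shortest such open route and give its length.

52 m — the minimum one-way total.

There are 3! = 6 possible orderings.
O→G→M→K: 38+34+33 = 105
O→G→K→M: 38+12+33 = 83
O→M→G→K: 7+34+12 = 53
O→M→K→G: 7+33+12 = 52
O→K→G→M: 26+12+34 = 72
O→K→M→G: 26+33+34 = 93
The minimum is 52.
One shortest path: O → M → K → G.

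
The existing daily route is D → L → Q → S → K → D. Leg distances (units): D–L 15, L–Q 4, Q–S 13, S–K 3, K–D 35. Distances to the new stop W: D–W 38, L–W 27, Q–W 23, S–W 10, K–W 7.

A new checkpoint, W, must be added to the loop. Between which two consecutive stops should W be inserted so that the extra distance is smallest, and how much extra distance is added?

Insertion cost between consecutive stops i–j is d(i,W) + d(W,j) − d(i,j):
  between D and L: 38 + 27 − 15 = 50
  between L and Q: 27 + 23 − 4 = 46
  between Q and S: 23 + 10 − 13 = 20
  between S and K: 10 + 7 − 3 = 14
  between K and D: 7 + 38 − 35 = 10
Cheapest insertion is between K and D, adding 10.
New total = 70 + 10 = 80.

Minimum extra distance: 10, inserting W between K and D.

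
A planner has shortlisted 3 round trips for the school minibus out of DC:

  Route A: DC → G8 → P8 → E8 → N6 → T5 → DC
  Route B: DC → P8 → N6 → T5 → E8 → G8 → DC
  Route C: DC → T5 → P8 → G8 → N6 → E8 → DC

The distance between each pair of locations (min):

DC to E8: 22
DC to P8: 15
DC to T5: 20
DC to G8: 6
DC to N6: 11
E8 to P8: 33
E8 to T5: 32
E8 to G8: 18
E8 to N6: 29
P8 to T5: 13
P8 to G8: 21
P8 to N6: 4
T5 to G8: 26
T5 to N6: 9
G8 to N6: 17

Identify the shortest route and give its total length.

Shortest is Route B, total 84 min.

Route A: 6 + 21 + 33 + 29 + 9 + 20 = 118
Route B: 15 + 4 + 9 + 32 + 18 + 6 = 84
Route C: 20 + 13 + 21 + 17 + 29 + 22 = 122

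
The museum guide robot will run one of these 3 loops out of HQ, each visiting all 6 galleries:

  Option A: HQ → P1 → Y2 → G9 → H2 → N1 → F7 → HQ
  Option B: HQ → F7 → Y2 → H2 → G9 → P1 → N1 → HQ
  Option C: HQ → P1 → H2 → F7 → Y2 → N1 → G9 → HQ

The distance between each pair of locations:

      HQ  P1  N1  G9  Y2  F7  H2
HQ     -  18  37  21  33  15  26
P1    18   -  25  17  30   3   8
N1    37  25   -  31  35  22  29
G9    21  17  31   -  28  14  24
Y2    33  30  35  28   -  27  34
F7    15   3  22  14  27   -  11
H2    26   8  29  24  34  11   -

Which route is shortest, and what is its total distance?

Option A: 18 + 30 + 28 + 24 + 29 + 22 + 15 = 166
Option B: 15 + 27 + 34 + 24 + 17 + 25 + 37 = 179
Option C: 18 + 8 + 11 + 27 + 35 + 31 + 21 = 151

Shortest is Option C, total 151.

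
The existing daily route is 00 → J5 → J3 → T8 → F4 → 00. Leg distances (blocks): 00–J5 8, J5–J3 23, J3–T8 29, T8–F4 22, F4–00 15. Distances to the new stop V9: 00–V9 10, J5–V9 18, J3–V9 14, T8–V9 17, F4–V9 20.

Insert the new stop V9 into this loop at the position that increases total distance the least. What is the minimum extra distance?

Insertion cost between consecutive stops i–j is d(i,V9) + d(V9,j) − d(i,j):
  between 00 and J5: 10 + 18 − 8 = 20
  between J5 and J3: 18 + 14 − 23 = 9
  between J3 and T8: 14 + 17 − 29 = 2
  between T8 and F4: 17 + 20 − 22 = 15
  between F4 and 00: 20 + 10 − 15 = 15
Cheapest insertion is between J3 and T8, adding 2.
New total = 97 + 2 = 99.

Minimum extra distance: 2 blocks, inserting V9 between J3 and T8.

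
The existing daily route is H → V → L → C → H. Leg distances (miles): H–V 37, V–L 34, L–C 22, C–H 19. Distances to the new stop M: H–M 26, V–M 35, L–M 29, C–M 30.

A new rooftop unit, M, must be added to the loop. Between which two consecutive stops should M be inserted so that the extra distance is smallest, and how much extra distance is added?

Insertion cost between consecutive stops i–j is d(i,M) + d(M,j) − d(i,j):
  between H and V: 26 + 35 − 37 = 24
  between V and L: 35 + 29 − 34 = 30
  between L and C: 29 + 30 − 22 = 37
  between C and H: 30 + 26 − 19 = 37
Cheapest insertion is between H and V, adding 24.
New total = 112 + 24 = 136.

Adding 24 miles by placing M on the H–V leg.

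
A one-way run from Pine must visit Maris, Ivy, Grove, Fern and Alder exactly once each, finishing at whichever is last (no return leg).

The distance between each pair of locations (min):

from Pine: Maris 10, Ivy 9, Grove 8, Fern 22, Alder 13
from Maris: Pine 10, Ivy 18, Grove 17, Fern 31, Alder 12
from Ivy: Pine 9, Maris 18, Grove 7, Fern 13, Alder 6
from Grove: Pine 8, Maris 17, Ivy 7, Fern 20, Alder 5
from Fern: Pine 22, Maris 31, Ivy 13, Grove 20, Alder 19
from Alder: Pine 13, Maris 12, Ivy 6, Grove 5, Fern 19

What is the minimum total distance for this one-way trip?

There are 5! = 120 possible orderings.
Pine→Maris→Ivy→Grove→Fern→Alder: 10+18+7+20+19 = 74
Pine→Maris→Ivy→Grove→Alder→Fern: 10+18+7+5+19 = 59
Pine→Maris→Ivy→Fern→Grove→Alder: 10+18+13+20+5 = 66
Pine→Maris→Ivy→Fern→Alder→Grove: 10+18+13+19+5 = 65
Pine→Maris→Ivy→Alder→Grove→Fern: 10+18+6+5+20 = 59
Pine→Maris→Ivy→Alder→Fern→Grove: 10+18+6+19+20 = 73
Pine→Maris→Grove→Ivy→Fern→Alder: 10+17+7+13+19 = 66
Pine→Maris→Grove→Ivy→Alder→Fern: 10+17+7+6+19 = 59
Pine→Maris→Grove→Fern→Ivy→Alder: 10+17+20+13+6 = 66
Pine→Maris→Grove→Fern→Alder→Ivy: 10+17+20+19+6 = 72
Pine→Maris→Grove→Alder→Ivy→Fern: 10+17+5+6+13 = 51
Pine→Maris→Grove→Alder→Fern→Ivy: 10+17+5+19+13 = 64
Pine→Maris→Fern→Ivy→Grove→Alder: 10+31+13+7+5 = 66
Pine→Maris→Fern→Ivy→Alder→Grove: 10+31+13+6+5 = 65
… (106 more)
Pine→Maris→Alder→Grove→Ivy→Fern: 10+12+5+7+13 = 47  ← best
The minimum is 47.
One shortest path: Pine → Maris → Alder → Grove → Ivy → Fern.

47 min — the minimum one-way total.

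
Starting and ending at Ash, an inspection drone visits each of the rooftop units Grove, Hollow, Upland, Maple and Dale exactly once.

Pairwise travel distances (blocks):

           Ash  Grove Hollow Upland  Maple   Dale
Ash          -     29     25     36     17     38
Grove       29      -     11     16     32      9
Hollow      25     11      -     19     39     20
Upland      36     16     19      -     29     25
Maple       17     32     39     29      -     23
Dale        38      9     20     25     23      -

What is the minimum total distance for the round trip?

Shortest round trip = 109 blocks.

There are 60 distinct closed tours to check (reversals are equivalent).
Ash - Grove - Hollow - Upland - Maple - Dale - Ash: 29+11+19+29+23+38 = 149
Ash - Grove - Hollow - Upland - Dale - Maple - Ash: 29+11+19+25+23+17 = 124
Ash - Grove - Hollow - Maple - Upland - Dale - Ash: 29+11+39+29+25+38 = 171
Ash - Grove - Hollow - Maple - Dale - Upland - Ash: 29+11+39+23+25+36 = 163
Ash - Grove - Hollow - Dale - Upland - Maple - Ash: 29+11+20+25+29+17 = 131
Ash - Grove - Hollow - Dale - Maple - Upland - Ash: 29+11+20+23+29+36 = 148
Ash - Grove - Upland - Hollow - Maple - Dale - Ash: 29+16+19+39+23+38 = 164
Ash - Grove - Upland - Hollow - Dale - Maple - Ash: 29+16+19+20+23+17 = 124
Ash - Grove - Upland - Maple - Hollow - Dale - Ash: 29+16+29+39+20+38 = 171
Ash - Grove - Upland - Maple - Dale - Hollow - Ash: 29+16+29+23+20+25 = 142
Ash - Grove - Upland - Dale - Hollow - Maple - Ash: 29+16+25+20+39+17 = 146
Ash - Grove - Upland - Dale - Maple - Hollow - Ash: 29+16+25+23+39+25 = 157
Ash - Grove - Maple - Hollow - Upland - Dale - Ash: 29+32+39+19+25+38 = 182
Ash - Grove - Maple - Hollow - Dale - Upland - Ash: 29+32+39+20+25+36 = 181
… (46 more)
Ash - Hollow - Upland - Grove - Dale - Maple - Ash: 25+19+16+9+23+17 = 109  ← best
The minimum is 109.
One optimal route: Ash → Hollow → Upland → Grove → Dale → Maple → Ash (or its reverse).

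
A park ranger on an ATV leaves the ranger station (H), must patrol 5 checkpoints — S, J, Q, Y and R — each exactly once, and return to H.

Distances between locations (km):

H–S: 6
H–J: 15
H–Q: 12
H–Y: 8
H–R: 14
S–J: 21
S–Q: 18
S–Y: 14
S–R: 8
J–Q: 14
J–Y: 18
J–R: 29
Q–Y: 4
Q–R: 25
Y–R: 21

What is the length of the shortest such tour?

Shortest round trip = 68 km.

There are 60 distinct closed tours to check (reversals are equivalent).
H → S → J → Q → Y → R → H: 6+21+14+4+21+14 = 80
H → S → J → Q → R → Y → H: 6+21+14+25+21+8 = 95
H → S → J → Y → Q → R → H: 6+21+18+4+25+14 = 88
H → S → J → Y → R → Q → H: 6+21+18+21+25+12 = 103
H → S → J → R → Q → Y → H: 6+21+29+25+4+8 = 93
H → S → J → R → Y → Q → H: 6+21+29+21+4+12 = 93
H → S → Q → J → Y → R → H: 6+18+14+18+21+14 = 91
H → S → Q → J → R → Y → H: 6+18+14+29+21+8 = 96
H → S → Q → Y → J → R → H: 6+18+4+18+29+14 = 89
H → S → Q → Y → R → J → H: 6+18+4+21+29+15 = 93
H → S → Q → R → J → Y → H: 6+18+25+29+18+8 = 104
H → S → Q → R → Y → J → H: 6+18+25+21+18+15 = 103
H → S → Y → J → Q → R → H: 6+14+18+14+25+14 = 91
H → S → Y → J → R → Q → H: 6+14+18+29+25+12 = 104
… (46 more)
H → S → R → Y → Q → J → H: 6+8+21+4+14+15 = 68  ← best
The minimum is 68.
One optimal route: H → S → R → Y → Q → J → H (or its reverse).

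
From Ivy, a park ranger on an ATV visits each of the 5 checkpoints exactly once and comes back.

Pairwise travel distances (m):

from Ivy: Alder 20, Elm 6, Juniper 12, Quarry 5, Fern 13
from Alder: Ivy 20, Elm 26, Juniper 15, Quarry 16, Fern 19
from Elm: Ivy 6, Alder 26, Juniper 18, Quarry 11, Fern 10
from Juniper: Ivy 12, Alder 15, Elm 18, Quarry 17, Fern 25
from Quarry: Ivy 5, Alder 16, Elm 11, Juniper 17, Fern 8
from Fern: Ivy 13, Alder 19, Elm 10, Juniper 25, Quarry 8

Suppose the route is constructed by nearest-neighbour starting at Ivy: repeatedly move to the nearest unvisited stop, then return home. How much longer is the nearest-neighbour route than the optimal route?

Ivy: Quarry=5, Elm=6, Juniper=12, Fern=13, Alder=20 ⇒ Quarry
Quarry: Fern=8, Elm=11, Alder=16, Juniper=17 ⇒ Fern
Fern: Elm=10, Alder=19, Juniper=25 ⇒ Elm
Elm: Juniper=18, Alder=26 ⇒ Juniper
Juniper: Alder=15 ⇒ Alder
NN route Ivy → Quarry → Fern → Elm → Juniper → Alder → Ivy costs 76.
Optimal: Ivy → Elm → Fern → Quarry → Alder → Juniper → Ivy costs 67 (by enumerating all 60 distinct tours).
Excess = 76 − 67 = 9.

9 m longer than the optimal tour.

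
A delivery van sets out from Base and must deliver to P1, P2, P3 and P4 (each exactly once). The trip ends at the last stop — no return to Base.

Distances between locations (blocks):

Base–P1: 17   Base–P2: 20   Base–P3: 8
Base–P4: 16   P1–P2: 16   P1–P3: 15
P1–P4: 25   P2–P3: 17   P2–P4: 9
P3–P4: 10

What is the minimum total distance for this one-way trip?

There are 4! = 24 possible orderings.
Base → P1 → P2 → P3 → P4: 17+16+17+10 = 60
Base → P1 → P2 → P4 → P3: 17+16+9+10 = 52
Base → P1 → P3 → P2 → P4: 17+15+17+9 = 58
Base → P1 → P3 → P4 → P2: 17+15+10+9 = 51
Base → P1 → P4 → P2 → P3: 17+25+9+17 = 68
Base → P1 → P4 → P3 → P2: 17+25+10+17 = 69
Base → P2 → P1 → P3 → P4: 20+16+15+10 = 61
Base → P2 → P1 → P4 → P3: 20+16+25+10 = 71
Base → P2 → P3 → P1 → P4: 20+17+15+25 = 77
Base → P2 → P3 → P4 → P1: 20+17+10+25 = 72
Base → P2 → P4 → P1 → P3: 20+9+25+15 = 69
Base → P2 → P4 → P3 → P1: 20+9+10+15 = 54
Base → P3 → P1 → P2 → P4: 8+15+16+9 = 48
Base → P3 → P1 → P4 → P2: 8+15+25+9 = 57
… (10 more)
Base → P3 → P4 → P2 → P1: 8+10+9+16 = 43  ← best
The minimum is 43.
One shortest path: Base → P3 → P4 → P2 → P1.

Shortest open route: 43 blocks.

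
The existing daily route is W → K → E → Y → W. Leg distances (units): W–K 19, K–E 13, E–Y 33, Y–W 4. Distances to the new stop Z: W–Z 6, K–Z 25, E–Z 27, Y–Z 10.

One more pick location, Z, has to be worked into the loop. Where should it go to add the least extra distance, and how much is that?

Adding 4 by placing Z on the E–Y leg.

Insertion cost between consecutive stops i–j is d(i,Z) + d(Z,j) − d(i,j):
  between W and K: 6 + 25 − 19 = 12
  between K and E: 25 + 27 − 13 = 39
  between E and Y: 27 + 10 − 33 = 4
  between Y and W: 10 + 6 − 4 = 12
Cheapest insertion is between E and Y, adding 4.
New total = 69 + 4 = 73.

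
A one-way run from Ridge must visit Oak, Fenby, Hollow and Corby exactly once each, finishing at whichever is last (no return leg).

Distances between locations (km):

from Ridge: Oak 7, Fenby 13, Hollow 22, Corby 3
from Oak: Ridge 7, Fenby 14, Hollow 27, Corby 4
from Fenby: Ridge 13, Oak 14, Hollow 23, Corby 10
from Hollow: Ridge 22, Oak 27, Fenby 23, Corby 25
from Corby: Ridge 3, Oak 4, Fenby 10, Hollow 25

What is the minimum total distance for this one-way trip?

Shortest open route: 44 km.

There are 4! = 24 possible orderings.
Ridge - Oak - Fenby - Hollow - Corby: 7+14+23+25 = 69
Ridge - Oak - Fenby - Corby - Hollow: 7+14+10+25 = 56
Ridge - Oak - Hollow - Fenby - Corby: 7+27+23+10 = 67
Ridge - Oak - Hollow - Corby - Fenby: 7+27+25+10 = 69
Ridge - Oak - Corby - Fenby - Hollow: 7+4+10+23 = 44
Ridge - Oak - Corby - Hollow - Fenby: 7+4+25+23 = 59
Ridge - Fenby - Oak - Hollow - Corby: 13+14+27+25 = 79
Ridge - Fenby - Oak - Corby - Hollow: 13+14+4+25 = 56
Ridge - Fenby - Hollow - Oak - Corby: 13+23+27+4 = 67
Ridge - Fenby - Hollow - Corby - Oak: 13+23+25+4 = 65
Ridge - Fenby - Corby - Oak - Hollow: 13+10+4+27 = 54
Ridge - Fenby - Corby - Hollow - Oak: 13+10+25+27 = 75
Ridge - Hollow - Oak - Fenby - Corby: 22+27+14+10 = 73
Ridge - Hollow - Oak - Corby - Fenby: 22+27+4+10 = 63
… (10 more)
The minimum is 44.
One shortest path: Ridge → Oak → Corby → Fenby → Hollow.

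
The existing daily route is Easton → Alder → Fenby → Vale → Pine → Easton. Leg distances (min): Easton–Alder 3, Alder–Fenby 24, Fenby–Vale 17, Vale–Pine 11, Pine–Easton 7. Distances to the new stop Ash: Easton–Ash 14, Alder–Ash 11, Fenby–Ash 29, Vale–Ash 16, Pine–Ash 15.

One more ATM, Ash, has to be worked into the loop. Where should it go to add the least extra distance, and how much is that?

Adding 16 min by placing Ash on the Alder–Fenby leg.

Insertion cost between consecutive stops i–j is d(i,Ash) + d(Ash,j) − d(i,j):
  between Easton and Alder: 14 + 11 − 3 = 22
  between Alder and Fenby: 11 + 29 − 24 = 16
  between Fenby and Vale: 29 + 16 − 17 = 28
  between Vale and Pine: 16 + 15 − 11 = 20
  between Pine and Easton: 15 + 14 − 7 = 22
Cheapest insertion is between Alder and Fenby, adding 16.
New total = 62 + 16 = 78.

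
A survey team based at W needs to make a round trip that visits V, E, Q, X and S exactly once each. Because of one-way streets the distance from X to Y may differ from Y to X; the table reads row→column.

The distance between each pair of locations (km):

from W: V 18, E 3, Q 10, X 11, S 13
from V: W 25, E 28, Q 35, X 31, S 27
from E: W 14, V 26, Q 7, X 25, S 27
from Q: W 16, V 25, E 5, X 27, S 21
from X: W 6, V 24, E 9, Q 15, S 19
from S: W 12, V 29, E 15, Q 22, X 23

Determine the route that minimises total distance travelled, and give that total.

91 km — the shortest possible round trip.

W-V-E-Q-X-S-W: 18+28+7+27+19+12 = 111
W-V-E-Q-S-X-W: 18+28+7+21+23+6 = 103
W-V-E-X-Q-S-W: 18+28+25+15+21+12 = 119
W-V-E-X-S-Q-W: 18+28+25+19+22+16 = 128
W-V-E-S-Q-X-W: 18+28+27+22+27+6 = 128
W-V-E-S-X-Q-W: 18+28+27+23+15+16 = 127
W-V-Q-E-X-S-W: 18+35+5+25+19+12 = 114
W-V-Q-E-S-X-W: 18+35+5+27+23+6 = 114
W-V-Q-X-E-S-W: 18+35+27+9+27+12 = 128
W-V-Q-X-S-E-W: 18+35+27+19+15+14 = 128
W-V-Q-S-E-X-W: 18+35+21+15+25+6 = 120
W-V-Q-S-X-E-W: 18+35+21+23+9+14 = 120
W-V-X-E-Q-S-W: 18+31+9+7+21+12 = 98
W-V-X-E-S-Q-W: 18+31+9+27+22+16 = 123
… (106 more)
W-E-Q-V-S-X-W: 3+7+25+27+23+6 = 91  ← best
The minimum is 91.
One optimal route: W → E → Q → V → S → X → W.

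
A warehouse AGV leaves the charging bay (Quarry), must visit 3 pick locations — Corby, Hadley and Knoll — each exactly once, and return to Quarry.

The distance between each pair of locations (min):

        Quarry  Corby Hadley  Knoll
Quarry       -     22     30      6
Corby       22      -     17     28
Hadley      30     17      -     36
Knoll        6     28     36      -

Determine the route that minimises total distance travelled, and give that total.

Quarry → Corby → Hadley → Knoll → Quarry: 22+17+36+6 = 81
Quarry → Corby → Knoll → Hadley → Quarry: 22+28+36+30 = 116
Quarry → Hadley → Corby → Knoll → Quarry: 30+17+28+6 = 81
The minimum is 81.
One optimal route: Quarry → Corby → Hadley → Knoll → Quarry (or its reverse).

Shortest round trip = 81 min.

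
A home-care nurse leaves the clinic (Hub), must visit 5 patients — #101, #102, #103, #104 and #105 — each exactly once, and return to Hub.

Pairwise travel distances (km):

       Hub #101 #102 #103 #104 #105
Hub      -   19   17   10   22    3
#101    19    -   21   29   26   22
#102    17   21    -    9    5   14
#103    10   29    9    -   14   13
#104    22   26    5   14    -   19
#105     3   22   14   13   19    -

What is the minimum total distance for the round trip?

75 km — the shortest possible round trip.

With 5 stops there are 5!/2 = 60 distinct round trips (a route and its reverse cost the same).
Hub-#101-#102-#103-#104-#105-Hub: 19+21+9+14+19+3 = 85
Hub-#101-#102-#103-#105-#104-Hub: 19+21+9+13+19+22 = 103
Hub-#101-#102-#104-#103-#105-Hub: 19+21+5+14+13+3 = 75
Hub-#101-#102-#104-#105-#103-Hub: 19+21+5+19+13+10 = 87
Hub-#101-#102-#105-#103-#104-Hub: 19+21+14+13+14+22 = 103
Hub-#101-#102-#105-#104-#103-Hub: 19+21+14+19+14+10 = 97
Hub-#101-#103-#102-#104-#105-Hub: 19+29+9+5+19+3 = 84
Hub-#101-#103-#102-#105-#104-Hub: 19+29+9+14+19+22 = 112
Hub-#101-#103-#104-#102-#105-Hub: 19+29+14+5+14+3 = 84
Hub-#101-#103-#104-#105-#102-Hub: 19+29+14+19+14+17 = 112
Hub-#101-#103-#105-#102-#104-Hub: 19+29+13+14+5+22 = 102
Hub-#101-#103-#105-#104-#102-Hub: 19+29+13+19+5+17 = 102
Hub-#101-#104-#102-#103-#105-Hub: 19+26+5+9+13+3 = 75
Hub-#101-#104-#102-#105-#103-Hub: 19+26+5+14+13+10 = 87
… (46 more)
The minimum is 75.
One optimal route: Hub → #101 → #102 → #104 → #103 → #105 → Hub (or its reverse).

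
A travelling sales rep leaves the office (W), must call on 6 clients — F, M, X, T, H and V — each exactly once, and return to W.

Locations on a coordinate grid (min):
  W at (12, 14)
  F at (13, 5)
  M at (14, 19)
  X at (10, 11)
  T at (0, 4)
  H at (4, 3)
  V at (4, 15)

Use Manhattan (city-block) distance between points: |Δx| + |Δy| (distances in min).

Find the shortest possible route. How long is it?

W→F→M→X→T→H→V→W: 10+15+12+17+5+12+9 = 80
W→F→M→X→T→V→H→W: 10+15+12+17+15+12+19 = 100
W→F→M→X→H→T→V→W: 10+15+12+14+5+15+9 = 80
W→F→M→X→H→V→T→W: 10+15+12+14+12+15+22 = 100
W→F→M→X→V→T→H→W: 10+15+12+10+15+5+19 = 86
W→F→M→X→V→H→T→W: 10+15+12+10+12+5+22 = 86
W→F→M→T→X→H→V→W: 10+15+29+17+14+12+9 = 106
W→F→M→T→X→V→H→W: 10+15+29+17+10+12+19 = 112
… (352 more)
W→M→V→T→H→F→X→W: 7+14+15+5+11+9+5 = 66  ← best
The minimum is 66.
One optimal route: W → M → V → T → H → F → X → W (or its reverse).

Shortest round trip = 66 min.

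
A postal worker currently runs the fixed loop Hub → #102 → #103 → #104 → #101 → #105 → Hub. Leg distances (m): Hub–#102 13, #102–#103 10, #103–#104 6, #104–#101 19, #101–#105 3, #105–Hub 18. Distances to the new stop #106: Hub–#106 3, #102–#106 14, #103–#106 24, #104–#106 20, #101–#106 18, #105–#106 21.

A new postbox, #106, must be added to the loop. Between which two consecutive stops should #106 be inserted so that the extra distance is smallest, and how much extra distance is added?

Minimum extra distance: 4 m, inserting #106 between Hub and #102.

Insertion cost between consecutive stops i–j is d(i,#106) + d(#106,j) − d(i,j):
  between Hub and #102: 3 + 14 − 13 = 4
  between #102 and #103: 14 + 24 − 10 = 28
  between #103 and #104: 24 + 20 − 6 = 38
  between #104 and #101: 20 + 18 − 19 = 19
  between #101 and #105: 18 + 21 − 3 = 36
  between #105 and Hub: 21 + 3 − 18 = 6
Cheapest insertion is between Hub and #102, adding 4.
New total = 69 + 4 = 73.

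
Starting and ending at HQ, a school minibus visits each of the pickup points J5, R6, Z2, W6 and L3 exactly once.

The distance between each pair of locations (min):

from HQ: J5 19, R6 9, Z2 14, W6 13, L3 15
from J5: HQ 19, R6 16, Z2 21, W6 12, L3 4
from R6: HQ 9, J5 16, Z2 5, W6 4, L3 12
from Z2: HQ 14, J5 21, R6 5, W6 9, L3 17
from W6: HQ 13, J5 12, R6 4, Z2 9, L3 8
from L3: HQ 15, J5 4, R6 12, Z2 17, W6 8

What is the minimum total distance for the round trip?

With 5 stops there are 5!/2 = 60 distinct round trips (a route and its reverse cost the same).
HQ→J5→R6→Z2→W6→L3→HQ: 19+16+5+9+8+15 = 72
HQ→J5→R6→Z2→L3→W6→HQ: 19+16+5+17+8+13 = 78
HQ→J5→R6→W6→Z2→L3→HQ: 19+16+4+9+17+15 = 80
HQ→J5→R6→W6→L3→Z2→HQ: 19+16+4+8+17+14 = 78
HQ→J5→R6→L3→Z2→W6→HQ: 19+16+12+17+9+13 = 86
HQ→J5→R6→L3→W6→Z2→HQ: 19+16+12+8+9+14 = 78
HQ→J5→Z2→R6→W6→L3→HQ: 19+21+5+4+8+15 = 72
HQ→J5→Z2→R6→L3→W6→HQ: 19+21+5+12+8+13 = 78
HQ→J5→Z2→W6→R6→L3→HQ: 19+21+9+4+12+15 = 80
HQ→J5→Z2→W6→L3→R6→HQ: 19+21+9+8+12+9 = 78
HQ→J5→Z2→L3→R6→W6→HQ: 19+21+17+12+4+13 = 86
HQ→J5→Z2→L3→W6→R6→HQ: 19+21+17+8+4+9 = 78
HQ→J5→W6→R6→Z2→L3→HQ: 19+12+4+5+17+15 = 72
HQ→J5→W6→R6→L3→Z2→HQ: 19+12+4+12+17+14 = 78
… (46 more)
HQ→J5→L3→W6→R6→Z2→HQ: 19+4+8+4+5+14 = 54  ← best
The minimum is 54.
One optimal route: HQ → J5 → L3 → W6 → R6 → Z2 → HQ (or its reverse).

Shortest round trip = 54 min.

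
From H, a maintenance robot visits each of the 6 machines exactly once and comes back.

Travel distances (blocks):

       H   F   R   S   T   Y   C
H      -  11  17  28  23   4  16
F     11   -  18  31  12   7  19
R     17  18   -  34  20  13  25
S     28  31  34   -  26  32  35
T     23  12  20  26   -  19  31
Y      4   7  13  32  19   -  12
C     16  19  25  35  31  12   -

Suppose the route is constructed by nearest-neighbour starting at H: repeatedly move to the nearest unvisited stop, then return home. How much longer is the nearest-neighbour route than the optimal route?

From H: Y=4, F=11, C=16, R=17, T=23, S=28 → choose Y (4).
From Y: F=7, C=12, R=13, T=19, S=32 → choose F (7).
From F: T=12, R=18, C=19, S=31 → choose T (12).
From T: R=20, S=26, C=31 → choose R (20).
From R: C=25, S=34 → choose C (25).
From C: S=35 → choose S (35).
NN route H → Y → F → T → R → C → S → H costs 131.
Optimal: H → F → T → S → R → Y → C → H costs 124 (by enumerating all 360 distinct tours).
Excess = 131 − 124 = 7.

Excess over optimum: 7 blocks.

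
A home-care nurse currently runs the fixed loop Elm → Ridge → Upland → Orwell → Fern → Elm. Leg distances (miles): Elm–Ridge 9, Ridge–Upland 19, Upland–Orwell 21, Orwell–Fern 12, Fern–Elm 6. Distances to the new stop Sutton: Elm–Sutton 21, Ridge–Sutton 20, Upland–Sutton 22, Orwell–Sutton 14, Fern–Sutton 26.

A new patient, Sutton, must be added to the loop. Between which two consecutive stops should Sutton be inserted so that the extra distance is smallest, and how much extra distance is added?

Insertion cost between consecutive stops i–j is d(i,Sutton) + d(Sutton,j) − d(i,j):
  between Elm and Ridge: 21 + 20 − 9 = 32
  between Ridge and Upland: 20 + 22 − 19 = 23
  between Upland and Orwell: 22 + 14 − 21 = 15
  between Orwell and Fern: 14 + 26 − 12 = 28
  between Fern and Elm: 26 + 21 − 6 = 41
Cheapest insertion is between Upland and Orwell, adding 15.
New total = 67 + 15 = 82.

+15 miles — insert Sutton between Upland and Orwell.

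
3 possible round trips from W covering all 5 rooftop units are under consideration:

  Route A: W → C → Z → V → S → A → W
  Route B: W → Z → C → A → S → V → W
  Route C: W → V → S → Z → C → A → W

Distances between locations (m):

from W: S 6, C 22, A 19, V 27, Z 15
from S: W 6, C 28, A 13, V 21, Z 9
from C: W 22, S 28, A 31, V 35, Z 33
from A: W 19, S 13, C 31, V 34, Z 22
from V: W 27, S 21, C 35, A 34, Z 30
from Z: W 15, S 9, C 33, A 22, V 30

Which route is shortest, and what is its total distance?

Route A: 22 + 33 + 30 + 21 + 13 + 19 = 138
Route B: 15 + 33 + 31 + 13 + 21 + 27 = 140
Route C: 27 + 21 + 9 + 33 + 31 + 19 = 140

Shortest is Route A, total 138 m.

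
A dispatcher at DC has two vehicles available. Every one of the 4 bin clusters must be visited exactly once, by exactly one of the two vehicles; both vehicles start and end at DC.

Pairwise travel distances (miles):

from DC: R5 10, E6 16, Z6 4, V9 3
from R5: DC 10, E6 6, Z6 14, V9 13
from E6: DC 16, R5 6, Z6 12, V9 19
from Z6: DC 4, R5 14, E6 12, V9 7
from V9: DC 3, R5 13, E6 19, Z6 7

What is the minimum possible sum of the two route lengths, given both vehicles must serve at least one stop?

Check every non-empty split of the stops between the two vehicles; for each half take its own optimal tour:
  {R5} + {E6, Z6, V9}: 20 + 38 = 58
  {E6} + {R5, Z6, V9}: 32 + 34 = 66
  {R5, E6} + {Z6, V9}: 32 + 14 = 46
  {Z6} + {R5, E6, V9}: 8 + 38 = 46
  {R5, Z6} + {E6, V9}: 28 + 38 = 66
  {E6, Z6} + {R5, V9}: 32 + 26 = 58
  … (7 splits in total)
  {R5, E6, Z6} + {V9}: 32 + 6 = 38  ← best
Best: vehicle 1 DC → R5 → E6 → Z6 → DC = 32; vehicle 2 DC → V9 → DC = 6; combined 38.

Minimum combined distance: 38 miles.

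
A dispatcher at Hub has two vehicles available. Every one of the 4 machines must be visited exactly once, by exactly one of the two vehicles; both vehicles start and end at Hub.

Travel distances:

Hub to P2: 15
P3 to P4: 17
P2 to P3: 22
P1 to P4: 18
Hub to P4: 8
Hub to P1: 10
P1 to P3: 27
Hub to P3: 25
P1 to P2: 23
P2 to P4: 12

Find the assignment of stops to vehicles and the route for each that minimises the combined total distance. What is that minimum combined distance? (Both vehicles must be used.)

There are 2^3 − 1 = 7 ways to divide the 4 stops into two non-empty groups. For each, the best each vehicle can do is its own shortest tour through its group:
  {P1} + {P2, P3, P4}: 20 + 62 = 82
  {P2} + {P1, P3, P4}: 30 + 62 = 92
  {P1, P2} + {P3, P4}: 48 + 50 = 98
  {P3} + {P1, P2, P4}: 50 + 53 = 103
  {P1, P3} + {P2, P4}: 62 + 35 = 97
  {P2, P3} + {P1, P4}: 62 + 36 = 98
  … (7 splits in total)
Best: vehicle 1 Hub → P1 → Hub = 20; vehicle 2 Hub → P2 → P3 → P4 → Hub = 62; combined 82.

82 — the smallest possible combined total.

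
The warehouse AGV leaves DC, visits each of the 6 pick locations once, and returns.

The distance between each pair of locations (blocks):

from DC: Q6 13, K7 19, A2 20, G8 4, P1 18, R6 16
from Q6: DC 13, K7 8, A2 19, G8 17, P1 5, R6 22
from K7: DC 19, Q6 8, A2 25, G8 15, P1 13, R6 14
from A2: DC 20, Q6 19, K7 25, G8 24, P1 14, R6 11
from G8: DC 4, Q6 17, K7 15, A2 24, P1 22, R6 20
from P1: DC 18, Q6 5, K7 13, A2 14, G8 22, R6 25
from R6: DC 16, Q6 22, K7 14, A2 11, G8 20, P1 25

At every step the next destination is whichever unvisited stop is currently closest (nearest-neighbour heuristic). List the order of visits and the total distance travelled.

At DC the remaining stops are G8 4, Q6 13, R6 16, P1 18, K7 19, A2 20; go to G8.
At G8 the remaining stops are K7 15, Q6 17, R6 20, P1 22, A2 24; go to K7.
At K7 the remaining stops are Q6 8, P1 13, R6 14, A2 25; go to Q6.
At Q6 the remaining stops are P1 5, A2 19, R6 22; go to P1.
At P1 the remaining stops are A2 14, R6 25; go to A2.
At A2 the remaining stops are R6 11; go to R6.
Return R6→DC: 16.
Total = 4 + 15 + 8 + 5 + 14 + 11 + 16 = 73.

73 blocks along DC → G8 → K7 → Q6 → P1 → A2 → R6 → DC.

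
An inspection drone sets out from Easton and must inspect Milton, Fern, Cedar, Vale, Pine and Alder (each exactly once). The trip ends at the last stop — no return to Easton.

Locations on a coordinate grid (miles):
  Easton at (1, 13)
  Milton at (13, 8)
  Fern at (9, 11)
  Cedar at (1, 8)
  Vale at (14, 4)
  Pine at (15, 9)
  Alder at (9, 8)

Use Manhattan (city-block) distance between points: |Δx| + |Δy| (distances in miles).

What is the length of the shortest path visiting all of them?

There are 6! = 720 possible orderings.
Easton→Milton→Fern→Cedar→Vale→Pine→Alder: 17+7+11+17+6+7 = 65
Easton→Milton→Fern→Cedar→Vale→Alder→Pine: 17+7+11+17+9+7 = 68
Easton→Milton→Fern→Cedar→Pine→Vale→Alder: 17+7+11+15+6+9 = 65
Easton→Milton→Fern→Cedar→Pine→Alder→Vale: 17+7+11+15+7+9 = 66
Easton→Milton→Fern→Cedar→Alder→Vale→Pine: 17+7+11+8+9+6 = 58
Easton→Milton→Fern→Cedar→Alder→Pine→Vale: 17+7+11+8+7+6 = 56
Easton→Milton→Fern→Vale→Cedar→Pine→Alder: 17+7+12+17+15+7 = 75
Easton→Milton→Fern→Vale→Cedar→Alder→Pine: 17+7+12+17+8+7 = 68
… (712 more)
Easton→Cedar→Fern→Alder→Milton→Pine→Vale: 5+11+3+4+3+6 = 32  ← best
The minimum is 32.
One shortest path: Easton → Cedar → Fern → Alder → Milton → Pine → Vale.

Minimum one-way distance = 32 miles.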